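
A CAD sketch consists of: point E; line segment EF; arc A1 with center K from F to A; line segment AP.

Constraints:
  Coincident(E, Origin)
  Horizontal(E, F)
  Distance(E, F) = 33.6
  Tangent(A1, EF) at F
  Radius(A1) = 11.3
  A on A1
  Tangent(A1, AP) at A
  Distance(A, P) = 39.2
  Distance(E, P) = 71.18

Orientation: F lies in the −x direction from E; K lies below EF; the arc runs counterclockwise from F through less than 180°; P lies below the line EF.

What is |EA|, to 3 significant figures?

45.4

E is at the origin; EF is horizontal with |EF| = 33.6 and F on the −x side, so F = (-33.6, 0.00). Since A1 is tangent to EF there, KF ⟂ EF, so K = F + (0, -11.3) = (-33.6, -11.3). Since KA ⟂ AP (tangency), |KP| = √(11.3² + 39.2²) = 40.8 regardless of where A sits on A1. So P lies on both circle(E, 71.18) and circle(K, 40.8); the below-EF intersection is P = (-53.6, -46.9). A is the foot of the tangent from P: A = (-44.6, -8.72).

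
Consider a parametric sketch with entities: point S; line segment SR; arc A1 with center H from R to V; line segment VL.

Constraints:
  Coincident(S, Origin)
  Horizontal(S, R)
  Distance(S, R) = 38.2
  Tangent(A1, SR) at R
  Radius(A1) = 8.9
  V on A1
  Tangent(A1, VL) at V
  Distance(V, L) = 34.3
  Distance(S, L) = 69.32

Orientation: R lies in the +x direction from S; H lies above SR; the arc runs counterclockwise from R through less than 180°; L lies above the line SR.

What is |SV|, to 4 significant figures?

47.02

Checks: |HV| = 8.900 ✓; ∠(HV, VL) = 90.00° ✓; |VL| = 34.30 ✓; |SL| = 69.32 ✓.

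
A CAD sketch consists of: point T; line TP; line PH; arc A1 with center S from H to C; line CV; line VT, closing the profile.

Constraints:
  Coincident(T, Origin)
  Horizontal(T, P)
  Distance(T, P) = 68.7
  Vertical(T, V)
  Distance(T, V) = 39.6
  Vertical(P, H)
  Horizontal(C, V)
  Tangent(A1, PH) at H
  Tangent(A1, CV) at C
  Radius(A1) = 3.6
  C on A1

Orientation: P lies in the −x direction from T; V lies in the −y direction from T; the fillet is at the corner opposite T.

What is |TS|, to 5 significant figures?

74.391

T is at the origin; TP is horizontal with |TP| = 68.7 and P on the −x side, so P = (-68.700, 0.0000). T and V share the same x with |TV| = 39.6 and V on the −y side, so V = (0.0000, -39.600). The virtual corner opposite T is at (-68.700, -39.600). Since A1 is tangent to PH there, SH ⟂ PH and A1 meets CV tangentially, so SC is at right angles to CV, with radius 3.6, so the center S sits 3.6 in from both sides at S = (-65.100, -36.000). Then |TS| = |S − T| = 74.391.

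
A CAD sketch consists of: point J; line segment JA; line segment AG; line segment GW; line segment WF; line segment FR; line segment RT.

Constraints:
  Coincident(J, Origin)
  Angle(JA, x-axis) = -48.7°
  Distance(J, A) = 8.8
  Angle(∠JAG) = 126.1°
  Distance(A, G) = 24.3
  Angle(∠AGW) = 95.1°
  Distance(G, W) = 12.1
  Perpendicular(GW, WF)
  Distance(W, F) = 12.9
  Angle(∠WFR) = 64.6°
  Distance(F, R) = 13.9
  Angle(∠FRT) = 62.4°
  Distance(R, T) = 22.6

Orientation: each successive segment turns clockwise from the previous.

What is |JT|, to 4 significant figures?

38.94

J is at the origin; JA runs at -48.7° with length 8.8, so A = (5.808, -6.611). ∠JAG = 126.1° gives AG at -102.6° from the x-axis; with |AG| = 24.3, G = (0.5071, -30.33). ∠AGW = 95.1° gives GW at 172.5° from the x-axis; with |GW| = 12.1, W = (-11.49, -28.75). The perpendicularity gives WF at right angles to GW, so WF runs at 82.50°; with |WF| = 12.9, F = (-9.806, -15.96). ∠WFR = 64.6° gives FR at -32.90° from the x-axis; with |FR| = 13.9, R = (1.865, -23.51). ∠FRT = 62.4° gives RT at -150.5° from the x-axis; with |RT| = 22.6, T = (-17.80, -34.64). Then |JT| = |T − J| = 38.94.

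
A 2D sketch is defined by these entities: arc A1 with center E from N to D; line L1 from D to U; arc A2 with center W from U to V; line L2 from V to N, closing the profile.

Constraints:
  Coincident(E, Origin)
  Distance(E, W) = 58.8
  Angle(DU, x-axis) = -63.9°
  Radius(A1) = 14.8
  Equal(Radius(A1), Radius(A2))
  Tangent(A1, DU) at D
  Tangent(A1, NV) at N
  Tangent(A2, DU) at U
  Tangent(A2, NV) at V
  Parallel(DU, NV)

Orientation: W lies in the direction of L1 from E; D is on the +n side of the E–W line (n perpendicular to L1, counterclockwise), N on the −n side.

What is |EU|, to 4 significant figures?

60.63

Tangency of A1 to both parallel lines with radius 14.8 puts D and N at E ± 14.8·n: D = (13.29, 6.511), N = (-13.29, -6.511). Equal radii place U and V the same way about W: U = W + 14.8·n = (39.16, -46.29), V = W − 14.8·n = (12.58, -59.32). Then |EU| = |U − E| = 60.63.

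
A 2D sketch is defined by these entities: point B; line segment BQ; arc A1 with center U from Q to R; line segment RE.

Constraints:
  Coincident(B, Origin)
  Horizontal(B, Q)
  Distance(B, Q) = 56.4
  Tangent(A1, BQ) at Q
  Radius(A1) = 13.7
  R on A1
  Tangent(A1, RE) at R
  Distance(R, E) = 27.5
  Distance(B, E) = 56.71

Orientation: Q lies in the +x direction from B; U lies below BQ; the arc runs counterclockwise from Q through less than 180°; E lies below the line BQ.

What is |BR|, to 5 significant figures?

44.540

Checks: |UQ| = 13.70 ✓; |UR| = 13.70 ✓; ∠(UR, RE) = 90.00° ✓; |RE| = 27.50 ✓; |BE| = 56.71 ✓.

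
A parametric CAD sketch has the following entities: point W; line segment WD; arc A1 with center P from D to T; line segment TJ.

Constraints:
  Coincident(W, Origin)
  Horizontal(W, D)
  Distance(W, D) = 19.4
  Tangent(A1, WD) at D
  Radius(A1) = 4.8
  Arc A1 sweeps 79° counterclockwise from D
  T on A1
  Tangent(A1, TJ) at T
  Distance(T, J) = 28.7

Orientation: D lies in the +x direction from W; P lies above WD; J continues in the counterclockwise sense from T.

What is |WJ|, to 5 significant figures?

43.624

On A1, D sits at bearing -90° from P; a 79° counterclockwise sweep puts T at bearing -11°, so T = P + 4.8·(cos -11°, sin -11°) = (24.112, 3.8841). A1 meets TJ tangentially, so PT is at right angles to TJ, so TJ runs along (−sin -11°, cos -11°); with |TJ| = 28.7, J = (29.588, 32.057). Then |WJ| = |J − W| = 43.624.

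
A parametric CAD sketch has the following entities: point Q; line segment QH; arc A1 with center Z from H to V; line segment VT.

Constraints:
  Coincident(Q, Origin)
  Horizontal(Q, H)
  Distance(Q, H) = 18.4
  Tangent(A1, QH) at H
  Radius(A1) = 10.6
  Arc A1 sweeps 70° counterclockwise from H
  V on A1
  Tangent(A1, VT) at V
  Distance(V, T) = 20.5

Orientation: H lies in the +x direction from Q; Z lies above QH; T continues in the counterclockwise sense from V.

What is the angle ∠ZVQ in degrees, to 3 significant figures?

33.8°

Since A1 is tangent to QH there, ZH ⟂ QH, so Z = H + (0, 10.6) = (18.4, 10.6). On A1, H sits at bearing -90° from Z; a 70° counterclockwise sweep puts V at bearing -20°, so V = Z + 10.6·(cos -20°, sin -20°) = (28.4, 6.97). Then cos ∠ZVQ = VZ·VQ / (|VZ||VQ|), giving 33.8°.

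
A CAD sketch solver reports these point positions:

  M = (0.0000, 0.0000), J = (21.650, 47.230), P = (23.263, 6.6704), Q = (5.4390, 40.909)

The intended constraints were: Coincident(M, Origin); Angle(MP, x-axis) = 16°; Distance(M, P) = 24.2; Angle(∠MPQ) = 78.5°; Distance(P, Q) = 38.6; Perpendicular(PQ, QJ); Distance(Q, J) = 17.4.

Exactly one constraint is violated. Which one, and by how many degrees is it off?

Perpendicular(PQ, QJ) — off by 6.20°.

M = (0.00, 0.00) ✓; MP at 16.00° ✓; |MP| = 24.20 ✓; ∠MPQ = 78.50° ✓; |PQ| = 38.60 ✓; ∠(PQ, QJ) = 96.20° ✗; |QJ| = 17.40 ✓.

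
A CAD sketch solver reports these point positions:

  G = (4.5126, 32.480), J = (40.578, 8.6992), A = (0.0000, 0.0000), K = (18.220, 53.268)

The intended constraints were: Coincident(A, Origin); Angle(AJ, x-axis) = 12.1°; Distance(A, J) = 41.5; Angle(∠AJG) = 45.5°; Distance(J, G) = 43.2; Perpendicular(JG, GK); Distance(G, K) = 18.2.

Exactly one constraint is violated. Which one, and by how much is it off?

Distance(G, K) = 18.2 — off by 6.70.

A = (0.00, 0.00) ✓; AJ at 12.10° ✓; |AJ| = 41.50 ✓; ∠AJG = 45.50° ✓; |JG| = 43.20 ✓; ∠(JG, GK) = 90.00° ✓; |GK| = 24.90 ✗.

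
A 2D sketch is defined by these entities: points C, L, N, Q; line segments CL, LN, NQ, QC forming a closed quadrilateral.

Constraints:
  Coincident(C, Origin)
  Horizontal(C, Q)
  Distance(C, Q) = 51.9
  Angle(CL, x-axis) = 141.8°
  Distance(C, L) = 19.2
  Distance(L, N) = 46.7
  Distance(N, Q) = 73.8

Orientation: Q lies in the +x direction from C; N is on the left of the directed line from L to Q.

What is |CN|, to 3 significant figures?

55.1

C is at the origin; C and Q share the same y with |CQ| = 51.9 and Q in +x, so Q = (51.9, 0). CL runs at 141.8° with |CL| = 19.2, so L = (-15.1, 11.9). N is determined by |LN| = 46.7 and |NQ| = 73.8 together: it lies at the intersection of circle(L, 46.7) and circle(Q, 73.8). With |LQ| = 68.0, the foot of the radical line on LQ is 10.0 from L and the perpendicular offset is √(46.7² − 10.0²) = 45.6. Taking the left-of-LQ solution: N = (2.73, 55.0).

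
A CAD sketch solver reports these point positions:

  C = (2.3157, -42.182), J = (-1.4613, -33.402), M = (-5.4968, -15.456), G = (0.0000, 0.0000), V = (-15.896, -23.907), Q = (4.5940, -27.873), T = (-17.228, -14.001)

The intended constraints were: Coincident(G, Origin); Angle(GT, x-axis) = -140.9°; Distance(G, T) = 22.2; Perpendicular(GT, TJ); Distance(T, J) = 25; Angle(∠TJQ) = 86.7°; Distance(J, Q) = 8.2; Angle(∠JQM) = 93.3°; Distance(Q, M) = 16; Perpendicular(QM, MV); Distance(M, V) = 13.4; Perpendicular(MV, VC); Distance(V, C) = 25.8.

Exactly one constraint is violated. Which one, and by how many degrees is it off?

Perpendicular(MV, VC) — off by 5.80°.

G = (0.00, 0.00) ✓; GT at -140.9° ✓; |GT| = 22.20 ✓; ∠(GT, TJ) = 90.00° ✓; |TJ| = 25.00 ✓; ∠TJQ = 86.70° ✓; |JQ| = 8.200 ✓; ∠JQM = 93.30° ✓; |QM| = 16.00 ✓; ∠(QM, MV) = 90.00° ✓; |MV| = 13.40 ✓; ∠(MV, VC) = 95.80° ✗; |VC| = 25.80 ✓.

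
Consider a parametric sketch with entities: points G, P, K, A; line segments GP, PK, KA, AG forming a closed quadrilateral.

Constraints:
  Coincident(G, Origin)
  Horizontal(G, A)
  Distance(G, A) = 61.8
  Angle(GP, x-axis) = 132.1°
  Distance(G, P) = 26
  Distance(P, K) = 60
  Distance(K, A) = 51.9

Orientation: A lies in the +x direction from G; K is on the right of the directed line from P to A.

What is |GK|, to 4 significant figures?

34.19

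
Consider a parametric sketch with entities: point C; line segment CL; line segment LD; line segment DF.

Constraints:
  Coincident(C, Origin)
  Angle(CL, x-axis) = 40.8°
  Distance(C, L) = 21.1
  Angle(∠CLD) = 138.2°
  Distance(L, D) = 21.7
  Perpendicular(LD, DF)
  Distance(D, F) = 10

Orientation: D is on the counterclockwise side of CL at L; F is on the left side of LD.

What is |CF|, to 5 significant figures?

37.650

C is at the origin; CL runs at 40.8° with length 21.1, so L = 21.1·(cos 40.8°, sin 40.8°) = (15.973, 13.787). ∠CLD = 138.2°, so LD runs at 40.8° + (180° − 138.2°) = 82.600° from the x-axis; with |LD| = 21.7, D = L + 21.7·(cos 82.600°, sin 82.600°) = (18.767, 35.306). LD is perpendicular to DF; with |DF| = 10.0 on the left of LD, F = D + 10.0·(-0.99167, 0.12880) = (8.8507, 36.594). Then |CF| = |F − C| = 37.650.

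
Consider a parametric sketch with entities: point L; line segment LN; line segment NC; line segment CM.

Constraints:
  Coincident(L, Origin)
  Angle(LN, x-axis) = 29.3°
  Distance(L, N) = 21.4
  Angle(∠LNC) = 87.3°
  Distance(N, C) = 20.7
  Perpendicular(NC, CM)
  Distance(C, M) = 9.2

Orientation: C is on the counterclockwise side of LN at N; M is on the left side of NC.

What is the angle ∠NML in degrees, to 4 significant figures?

55.69°

L is at the origin; LN runs at 29.3° with length 21.4, so N = 21.4·(cos 29.3°, sin 29.3°) = (18.66, 10.47). ∠LNC = 87.3°, so NC runs at 29.3° + (180° − 87.3°) = 122.0° from the x-axis; with |NC| = 20.7, C = N + 20.7·(cos 122.0°, sin 122.0°) = (7.693, 28.03). The perpendicularity gives CM at right angles to NC; with |CM| = 9.2 on the left of NC, M = C + 9.2·(-0.8480, -0.5299) = (-0.1091, 23.15). Then cos ∠NML = MN·ML / (|MN||ML|), giving 55.69°.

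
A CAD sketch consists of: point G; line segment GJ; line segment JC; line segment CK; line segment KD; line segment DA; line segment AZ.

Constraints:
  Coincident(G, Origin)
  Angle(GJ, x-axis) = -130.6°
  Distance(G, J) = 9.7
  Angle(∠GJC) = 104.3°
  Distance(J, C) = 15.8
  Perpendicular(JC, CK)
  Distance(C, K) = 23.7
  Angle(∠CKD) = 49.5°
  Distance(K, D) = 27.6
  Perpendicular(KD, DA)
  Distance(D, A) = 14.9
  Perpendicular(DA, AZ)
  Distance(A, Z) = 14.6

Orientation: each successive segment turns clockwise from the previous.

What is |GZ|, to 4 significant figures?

18.80

G is at the origin; GJ runs at -130.6° with length 9.7, so J = (-6.313, -7.365). ∠GJC = 104.3° gives JC at 153.7° from the x-axis; with |JC| = 15.8, C = (-20.48, -0.3644). JC is perpendicular to CK, so CK runs at 63.70°; with |CK| = 23.7, K = (-9.976, 20.88). ∠CKD = 49.5° gives KD at -66.80° from the x-axis; with |KD| = 27.6, D = (0.8966, -4.486). KD ⟂ DA, so DA runs at -156.8°; with |DA| = 14.9, A = (-12.80, -10.36). The perpendicularity gives AZ at right angles to DA, so AZ runs at 113.2°; with |AZ| = 14.6, Z = (-18.55, 3.064). Then |GZ| = |Z − G| = 18.80.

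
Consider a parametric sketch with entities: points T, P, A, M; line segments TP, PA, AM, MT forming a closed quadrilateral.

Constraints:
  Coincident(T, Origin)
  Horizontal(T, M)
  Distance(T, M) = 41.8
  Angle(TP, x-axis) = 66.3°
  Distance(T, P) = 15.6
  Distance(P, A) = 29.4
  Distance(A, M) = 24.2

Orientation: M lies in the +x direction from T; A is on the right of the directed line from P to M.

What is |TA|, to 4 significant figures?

23.47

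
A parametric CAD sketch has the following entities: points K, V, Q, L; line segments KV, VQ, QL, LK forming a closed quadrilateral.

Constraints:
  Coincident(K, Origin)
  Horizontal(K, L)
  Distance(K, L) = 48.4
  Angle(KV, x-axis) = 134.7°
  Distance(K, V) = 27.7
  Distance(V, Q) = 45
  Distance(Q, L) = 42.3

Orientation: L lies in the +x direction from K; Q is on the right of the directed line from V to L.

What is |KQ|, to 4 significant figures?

17.63

K is at the origin; K and L share the same y with |KL| = 48.4 and L in +x, so L = (48.4, 0). KV runs at 134.7° with |KV| = 27.7, so V = (-19.48, 19.69). Q is determined by |VQ| = 45.0 and |QL| = 42.3 together: it lies at the intersection of circle(V, 45.0) and circle(L, 42.3). With |VL| = 70.68, the foot of the radical line on VL is 37.01 from V and the perpendicular offset is √(45.0² − 37.01²) = 25.60. Taking the right-of-VL solution: Q = (8.928, -15.21).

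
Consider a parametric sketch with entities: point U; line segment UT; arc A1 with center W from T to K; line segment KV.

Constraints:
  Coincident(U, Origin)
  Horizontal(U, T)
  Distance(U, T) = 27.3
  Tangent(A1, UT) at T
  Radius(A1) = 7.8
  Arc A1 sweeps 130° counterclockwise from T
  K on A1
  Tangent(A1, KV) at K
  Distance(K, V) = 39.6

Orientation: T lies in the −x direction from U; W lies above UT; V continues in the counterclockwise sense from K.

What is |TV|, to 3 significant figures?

47.3

U is at the origin; UT is horizontal with |UT| = 27.3 and T on the −x side, so T = (-27.3, 0.00). Tangency of A1 to UT means the radius WT is perpendicular to UT, so W = T + (0, 7.8) = (-27.3, 7.80). On A1, T sits at bearing -90° from W; a 130° counterclockwise sweep puts K at bearing 40°, so K = W + 7.8·(cos 40°, sin 40°) = (-21.3, 12.8). A1 meets KV tangentially, so WK is at right angles to KV, so KV runs along (−sin 40°, cos 40°); with |KV| = 39.6, V = (-46.8, 43.1). Then |TV| = |V − T| = 47.3.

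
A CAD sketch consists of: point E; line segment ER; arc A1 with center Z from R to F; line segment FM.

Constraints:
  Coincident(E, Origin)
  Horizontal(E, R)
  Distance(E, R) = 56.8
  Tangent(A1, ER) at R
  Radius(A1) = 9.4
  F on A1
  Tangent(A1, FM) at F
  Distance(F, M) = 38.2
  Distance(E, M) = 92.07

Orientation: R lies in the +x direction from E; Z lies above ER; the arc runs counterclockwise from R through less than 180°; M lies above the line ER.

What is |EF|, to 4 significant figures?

65.14

Checks: |ZF| = 9.400 ✓; ∠(ZF, FM) = 90.00° ✓; |FM| = 38.20 ✓; |EM| = 92.07 ✓.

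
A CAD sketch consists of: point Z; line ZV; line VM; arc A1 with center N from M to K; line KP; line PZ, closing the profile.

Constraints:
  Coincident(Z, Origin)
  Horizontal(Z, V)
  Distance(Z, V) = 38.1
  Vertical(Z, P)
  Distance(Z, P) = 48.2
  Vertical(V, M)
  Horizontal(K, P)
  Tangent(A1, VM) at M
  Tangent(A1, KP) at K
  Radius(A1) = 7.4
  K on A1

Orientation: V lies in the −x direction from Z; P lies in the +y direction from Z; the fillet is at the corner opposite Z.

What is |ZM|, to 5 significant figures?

55.823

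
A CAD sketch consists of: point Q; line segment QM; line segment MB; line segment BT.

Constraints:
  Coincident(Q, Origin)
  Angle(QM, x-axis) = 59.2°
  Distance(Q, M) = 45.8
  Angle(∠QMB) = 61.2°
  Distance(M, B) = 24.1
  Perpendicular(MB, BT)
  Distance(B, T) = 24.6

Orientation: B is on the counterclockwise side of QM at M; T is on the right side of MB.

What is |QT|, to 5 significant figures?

64.767

Q is at the origin; QM runs at 59.2° with length 45.8, so M = 45.8·(cos 59.2°, sin 59.2°) = (23.452, 39.340). ∠QMB = 61.2°, so MB runs at 59.2° + (180° − 61.2°) = 178.00° from the x-axis; with |MB| = 24.1, B = M + 24.1·(cos 178.00°, sin 178.00°) = (-0.63376, 40.181). MB is perpendicular to BT; with |BT| = 24.6 on the right of MB, T = B + 24.6·(0.034899, 0.99939) = (0.22477, 64.766). Then |QT| = |T − Q| = 64.767.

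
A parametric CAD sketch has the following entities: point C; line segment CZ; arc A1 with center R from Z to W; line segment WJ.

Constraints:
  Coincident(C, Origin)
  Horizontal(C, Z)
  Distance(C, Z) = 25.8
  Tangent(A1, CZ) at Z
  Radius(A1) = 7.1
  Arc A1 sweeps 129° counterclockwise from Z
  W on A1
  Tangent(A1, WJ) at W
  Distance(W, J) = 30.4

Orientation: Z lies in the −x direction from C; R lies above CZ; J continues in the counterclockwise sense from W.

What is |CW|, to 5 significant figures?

23.349

C is at the origin; CZ is horizontal with |CZ| = 25.8 and Z on the −x side, so Z = (-25.800, 0.0000). Since A1 is tangent to CZ there, RZ ⟂ CZ, so R = Z + (0, 7.1) = (-25.800, 7.1000). On A1, Z sits at bearing -90° from R; a 129° counterclockwise sweep puts W at bearing 39°, so W = R + 7.1·(cos 39°, sin 39°) = (-20.282, 11.568). Then |CW| = |W − C| = 23.349.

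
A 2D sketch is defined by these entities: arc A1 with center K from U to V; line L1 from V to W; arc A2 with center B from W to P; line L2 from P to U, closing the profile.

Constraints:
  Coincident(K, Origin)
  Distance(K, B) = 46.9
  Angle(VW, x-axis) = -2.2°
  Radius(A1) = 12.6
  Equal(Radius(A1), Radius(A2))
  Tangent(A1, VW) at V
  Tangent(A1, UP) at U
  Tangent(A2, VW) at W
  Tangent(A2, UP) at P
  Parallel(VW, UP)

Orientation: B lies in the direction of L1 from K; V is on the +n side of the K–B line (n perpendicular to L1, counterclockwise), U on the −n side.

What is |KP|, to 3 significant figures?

48.6

Tangency of A1 to both parallel lines with radius 12.6 puts V and U at K ± 12.6·n: V = (0.484, 12.6), U = (-0.484, -12.6). Equal radii place W and P the same way about B: W = B + 12.6·n = (47.3, 10.8), P = B − 12.6·n = (46.4, -14.4). Then |KP| = |P − K| = 48.6.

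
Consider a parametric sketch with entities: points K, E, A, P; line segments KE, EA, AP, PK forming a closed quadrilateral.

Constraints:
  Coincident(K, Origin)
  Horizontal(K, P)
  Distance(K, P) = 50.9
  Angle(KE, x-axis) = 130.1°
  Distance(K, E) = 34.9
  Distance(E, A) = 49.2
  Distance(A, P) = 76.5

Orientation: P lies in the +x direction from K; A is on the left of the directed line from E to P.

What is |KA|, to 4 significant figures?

64.90

Checks: KE at 130.1° ✓; |EA| = 49.20 ✓; |AP| = 76.50 ✓.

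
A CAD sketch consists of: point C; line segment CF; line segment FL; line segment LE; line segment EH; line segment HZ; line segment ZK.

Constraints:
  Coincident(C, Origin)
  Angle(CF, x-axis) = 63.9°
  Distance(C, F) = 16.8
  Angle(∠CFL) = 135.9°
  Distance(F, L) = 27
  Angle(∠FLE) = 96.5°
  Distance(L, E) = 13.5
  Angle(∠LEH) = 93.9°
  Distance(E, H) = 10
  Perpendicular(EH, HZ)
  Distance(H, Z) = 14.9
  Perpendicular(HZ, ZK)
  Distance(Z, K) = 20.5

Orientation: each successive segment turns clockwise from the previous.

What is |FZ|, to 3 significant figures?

16.0

∠LEH = 93.9° gives EH at -150° from the x-axis; with |EH| = 10.0, H = (30.1, 7.10). EH ⟂ HZ, so HZ runs at 120°; with |HZ| = 14.9, Z = (22.6, 20.0). Then |FZ| = |Z − F| = 16.0.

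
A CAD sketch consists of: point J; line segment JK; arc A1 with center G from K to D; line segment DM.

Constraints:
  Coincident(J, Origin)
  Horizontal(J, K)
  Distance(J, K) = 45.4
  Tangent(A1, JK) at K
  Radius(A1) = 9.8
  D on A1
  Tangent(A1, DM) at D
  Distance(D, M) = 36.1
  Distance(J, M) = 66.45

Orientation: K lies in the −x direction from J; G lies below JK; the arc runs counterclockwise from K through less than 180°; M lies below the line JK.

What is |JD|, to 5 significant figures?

56.245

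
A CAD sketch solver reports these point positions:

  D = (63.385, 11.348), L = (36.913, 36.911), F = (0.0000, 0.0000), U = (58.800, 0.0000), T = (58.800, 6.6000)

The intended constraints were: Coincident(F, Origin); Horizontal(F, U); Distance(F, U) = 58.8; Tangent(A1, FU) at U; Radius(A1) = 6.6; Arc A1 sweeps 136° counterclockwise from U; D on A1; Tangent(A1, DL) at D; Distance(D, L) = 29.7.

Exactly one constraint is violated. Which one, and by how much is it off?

Distance(D, L) = 29.7 — off by 7.10.

F = (0.00, 0.00) ✓; F.y = 0.00, U.y = 0.00 ✓; |FU| = 58.80 ✓; ∠(TU, UF) = 90.00° ✓; |TU| = 6.600 ✓; bearing(T→D) − bearing(T→U) = 136.0° ✓; |TD| = 6.600 ✓; ∠(TD, DL) = 90.00° ✓; |DL| = 36.80 ✗.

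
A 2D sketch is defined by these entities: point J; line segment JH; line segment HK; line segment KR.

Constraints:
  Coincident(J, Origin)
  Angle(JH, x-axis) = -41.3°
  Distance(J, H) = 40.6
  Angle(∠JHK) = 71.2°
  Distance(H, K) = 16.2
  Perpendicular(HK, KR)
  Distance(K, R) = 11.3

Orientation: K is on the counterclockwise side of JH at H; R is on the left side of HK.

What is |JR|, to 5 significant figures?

27.312

J is at the origin; JH runs at -41.3° with length 40.6, so H = 40.6·(cos -41.3°, sin -41.3°) = (30.501, -26.796). ∠JHK = 71.2°, so HK runs at -41.3° + (180° − 71.2°) = 67.500° from the x-axis; with |HK| = 16.2, K = H + 16.2·(cos 67.500°, sin 67.500°) = (36.701, -11.829). HK ⟂ KR; with |KR| = 11.3 on the left of HK, R = K + 11.3·(-0.92388, 0.38268) = (26.261, -7.5049). Then |JR| = |R − J| = 27.312.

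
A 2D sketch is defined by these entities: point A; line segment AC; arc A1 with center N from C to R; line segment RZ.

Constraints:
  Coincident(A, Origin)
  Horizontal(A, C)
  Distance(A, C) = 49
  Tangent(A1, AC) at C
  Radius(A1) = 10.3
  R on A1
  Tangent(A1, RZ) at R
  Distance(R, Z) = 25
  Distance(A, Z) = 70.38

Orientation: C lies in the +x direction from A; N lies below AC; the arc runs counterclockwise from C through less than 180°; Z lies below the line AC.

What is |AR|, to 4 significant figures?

46.09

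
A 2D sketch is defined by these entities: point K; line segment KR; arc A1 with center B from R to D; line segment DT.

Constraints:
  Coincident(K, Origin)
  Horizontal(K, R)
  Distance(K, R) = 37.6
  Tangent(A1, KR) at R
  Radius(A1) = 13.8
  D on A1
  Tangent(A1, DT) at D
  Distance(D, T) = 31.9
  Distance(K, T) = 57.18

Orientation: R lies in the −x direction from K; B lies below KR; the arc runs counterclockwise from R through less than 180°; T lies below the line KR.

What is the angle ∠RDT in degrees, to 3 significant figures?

118°

Checks: |KR| = 37.60 ✓; ∠(BR, RK) = 90.00° ✓; |BD| = 13.80 ✓; ∠(BD, DT) = 90.00° ✓; |DT| = 31.90 ✓; |KT| = 57.18 ✓.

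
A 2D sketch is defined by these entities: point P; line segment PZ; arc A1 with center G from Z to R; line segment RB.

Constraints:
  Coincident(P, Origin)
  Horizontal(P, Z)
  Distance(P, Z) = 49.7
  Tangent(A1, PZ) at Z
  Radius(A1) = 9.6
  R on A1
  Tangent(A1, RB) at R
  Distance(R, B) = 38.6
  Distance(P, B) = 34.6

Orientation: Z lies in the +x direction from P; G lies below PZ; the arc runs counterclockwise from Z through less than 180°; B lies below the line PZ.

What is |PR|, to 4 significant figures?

42.90

Checks: |GZ| = 9.600 ✓; |GR| = 9.600 ✓; ∠(GR, RB) = 90.00° ✓; |RB| = 38.60 ✓; |PB| = 34.60 ✓.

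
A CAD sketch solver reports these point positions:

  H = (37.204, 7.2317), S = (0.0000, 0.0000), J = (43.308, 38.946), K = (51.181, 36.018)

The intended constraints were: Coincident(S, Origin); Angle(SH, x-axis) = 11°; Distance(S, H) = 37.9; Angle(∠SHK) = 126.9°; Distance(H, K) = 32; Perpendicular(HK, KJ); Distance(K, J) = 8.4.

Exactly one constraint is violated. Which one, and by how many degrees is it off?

Perpendicular(HK, KJ) — off by 5.50°.

S = (0.00, 0.00) ✓; SH at 11.00° ✓; |SH| = 37.90 ✓; ∠SHK = 126.9° ✓; |HK| = 32.00 ✓; ∠(HK, KJ) = 95.50° ✗; |KJ| = 8.400 ✓.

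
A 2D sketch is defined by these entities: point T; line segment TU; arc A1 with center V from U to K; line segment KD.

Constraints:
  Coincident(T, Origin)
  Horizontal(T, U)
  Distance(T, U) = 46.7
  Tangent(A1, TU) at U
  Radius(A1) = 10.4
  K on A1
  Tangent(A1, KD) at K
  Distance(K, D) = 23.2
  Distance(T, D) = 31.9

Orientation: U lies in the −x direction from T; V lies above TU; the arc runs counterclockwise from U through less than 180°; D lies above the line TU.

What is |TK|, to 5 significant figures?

38.956

Checks: |TU| = 46.70 ✓; |VK| = 10.40 ✓; ∠(VK, KD) = 90.00° ✓; |KD| = 23.20 ✓; |TD| = 31.90 ✓.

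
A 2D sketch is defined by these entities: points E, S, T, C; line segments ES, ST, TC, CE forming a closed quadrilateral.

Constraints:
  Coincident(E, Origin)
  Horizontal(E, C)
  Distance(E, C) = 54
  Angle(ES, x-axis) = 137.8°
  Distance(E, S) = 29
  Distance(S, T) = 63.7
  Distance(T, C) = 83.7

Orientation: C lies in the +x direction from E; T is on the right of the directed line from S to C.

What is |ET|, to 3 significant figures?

47.3

Checks: |ST| = 63.70 ✓; |TC| = 83.70 ✓.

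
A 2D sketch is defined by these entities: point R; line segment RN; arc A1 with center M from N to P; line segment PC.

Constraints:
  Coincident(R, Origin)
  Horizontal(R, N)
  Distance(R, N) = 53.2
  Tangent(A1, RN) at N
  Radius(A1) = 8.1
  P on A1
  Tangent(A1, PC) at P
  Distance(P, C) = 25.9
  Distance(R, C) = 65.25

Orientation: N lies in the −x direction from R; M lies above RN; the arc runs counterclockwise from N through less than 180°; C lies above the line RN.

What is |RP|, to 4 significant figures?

46.95

Checks: R = (0.00, 0.00) ✓; |MP| = 8.100 ✓; ∠(MP, PC) = 90.00° ✓; |PC| = 25.90 ✓; |RC| = 65.25 ✓.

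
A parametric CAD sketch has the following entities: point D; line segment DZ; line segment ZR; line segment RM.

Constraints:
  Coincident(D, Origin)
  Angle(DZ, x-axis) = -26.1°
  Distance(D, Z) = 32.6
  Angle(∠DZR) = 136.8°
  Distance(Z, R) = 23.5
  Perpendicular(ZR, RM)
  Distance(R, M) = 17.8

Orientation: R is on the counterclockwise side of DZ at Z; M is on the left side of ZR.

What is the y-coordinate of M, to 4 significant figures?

9.581

D is at the origin; DZ runs at -26.1° with length 32.6, so Z = 32.6·(cos -26.1°, sin -26.1°) = (29.28, -14.34). ∠DZR = 136.8°, so ZR runs at -26.1° + (180° − 136.8°) = 17.10° from the x-axis; with |ZR| = 23.5, R = Z + 23.5·(cos 17.10°, sin 17.10°) = (51.74, -7.432). ZR ⟂ RM; with |RM| = 17.8 on the left of ZR, M = R + 17.8·(-0.2940, 0.9558) = (46.50, 9.581). So M.y = 9.581.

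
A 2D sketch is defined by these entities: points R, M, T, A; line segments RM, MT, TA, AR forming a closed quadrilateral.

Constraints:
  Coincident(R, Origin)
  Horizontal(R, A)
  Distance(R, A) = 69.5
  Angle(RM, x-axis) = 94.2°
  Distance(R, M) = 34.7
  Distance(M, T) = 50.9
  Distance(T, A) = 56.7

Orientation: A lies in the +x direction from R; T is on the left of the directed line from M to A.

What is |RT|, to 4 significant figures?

68.64

Checks: |MT| = 50.90 ✓; |TA| = 56.70 ✓.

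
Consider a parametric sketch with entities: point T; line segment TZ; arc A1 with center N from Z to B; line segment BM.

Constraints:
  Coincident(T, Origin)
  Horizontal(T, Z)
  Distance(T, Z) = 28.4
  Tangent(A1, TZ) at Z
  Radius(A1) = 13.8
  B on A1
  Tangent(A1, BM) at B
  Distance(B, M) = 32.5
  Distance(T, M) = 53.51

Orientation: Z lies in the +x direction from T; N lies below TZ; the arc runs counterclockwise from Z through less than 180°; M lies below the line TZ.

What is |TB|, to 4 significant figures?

22.62

Checks: |NB| = 13.80 ✓; ∠(NB, BM) = 90.00° ✓; |BM| = 32.50 ✓; |TM| = 53.51 ✓.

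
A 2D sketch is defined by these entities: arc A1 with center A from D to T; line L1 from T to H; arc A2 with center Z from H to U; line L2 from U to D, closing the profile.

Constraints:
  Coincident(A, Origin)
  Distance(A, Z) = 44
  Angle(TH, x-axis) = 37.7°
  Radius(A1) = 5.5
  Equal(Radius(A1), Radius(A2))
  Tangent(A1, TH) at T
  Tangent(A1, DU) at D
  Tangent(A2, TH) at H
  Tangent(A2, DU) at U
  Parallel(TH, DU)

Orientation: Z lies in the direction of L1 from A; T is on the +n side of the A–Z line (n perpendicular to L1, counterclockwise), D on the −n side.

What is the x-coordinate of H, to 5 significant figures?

31.450

The slot axis is L1's direction at 37.7°, so u = (cos 37.7°, sin 37.7°) = (0.79122, 0.61153) and n = (−sin 37.7°, cos 37.7°) = (-0.61153, 0.79122). A is at the origin and Z lies 44.0 along u from A, so Z = 44.0·u = (34.814, 26.907). Tangency of A1 to both parallel lines with radius 5.5 puts T and D at A ± 5.5·n: T = (-3.3634, 4.3517), D = (3.3634, -4.3517). Equal radii place H and U the same way about Z: H = Z + 5.5·n = (31.450, 31.259), U = Z − 5.5·n = (38.177, 22.555). So H.x = 31.450.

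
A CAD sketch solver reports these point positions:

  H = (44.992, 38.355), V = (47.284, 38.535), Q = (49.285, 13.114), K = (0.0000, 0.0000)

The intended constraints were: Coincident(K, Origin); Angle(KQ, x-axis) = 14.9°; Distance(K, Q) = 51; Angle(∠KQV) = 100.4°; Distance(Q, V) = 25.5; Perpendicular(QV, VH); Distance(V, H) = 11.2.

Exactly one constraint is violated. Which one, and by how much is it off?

Distance(V, H) = 11.2 — off by 8.90.

K = (0.00, 0.00) ✓; KQ at 14.90° ✓; |KQ| = 51.00 ✓; ∠KQV = 100.4° ✓; |QV| = 25.50 ✓; ∠(QV, VH) = 89.99° ✓; |VH| = 2.299 ✗.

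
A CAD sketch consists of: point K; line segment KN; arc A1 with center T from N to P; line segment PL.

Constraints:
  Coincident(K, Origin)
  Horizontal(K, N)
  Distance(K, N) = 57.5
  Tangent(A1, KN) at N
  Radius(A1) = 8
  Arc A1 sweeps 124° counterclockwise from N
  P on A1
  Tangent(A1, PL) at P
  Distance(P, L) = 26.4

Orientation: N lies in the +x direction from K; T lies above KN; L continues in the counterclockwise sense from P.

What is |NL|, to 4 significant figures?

35.31

K is at the origin; KN is horizontal with |KN| = 57.5 and N on the +x side, so N = (57.50, 0.000). The tangent condition forces TN to be normal to KN, so T = N + (0, 8) = (57.50, 8.000). On A1, N sits at bearing -90° from T; a 124° counterclockwise sweep puts P at bearing 34°, so P = T + 8.0·(cos 34°, sin 34°) = (64.13, 12.47). A1 meets PL tangentially, so TP is at right angles to PL, so PL runs along (−sin 34°, cos 34°); with |PL| = 26.4, L = (49.37, 34.36). Then |NL| = |L − N| = 35.31.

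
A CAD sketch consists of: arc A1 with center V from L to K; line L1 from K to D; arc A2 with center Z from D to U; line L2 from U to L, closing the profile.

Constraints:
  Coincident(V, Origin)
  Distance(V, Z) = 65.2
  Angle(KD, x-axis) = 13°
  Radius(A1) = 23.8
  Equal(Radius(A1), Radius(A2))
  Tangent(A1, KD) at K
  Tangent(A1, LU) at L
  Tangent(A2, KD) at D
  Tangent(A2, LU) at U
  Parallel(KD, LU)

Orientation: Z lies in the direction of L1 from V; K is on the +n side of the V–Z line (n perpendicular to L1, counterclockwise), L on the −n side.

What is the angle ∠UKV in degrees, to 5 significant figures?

53.868°

The slot axis is L1's direction at 13.0°, so u = (cos 13.0°, sin 13.0°) = (0.97437, 0.22495) and n = (−sin 13.0°, cos 13.0°) = (-0.22495, 0.97437). V is at the origin and Z lies 65.2 along u from V, so Z = 65.2·u = (63.529, 14.667). Tangency of A1 to both parallel lines with radius 23.8 puts K and L at V ± 23.8·n: K = (-5.3538, 23.190), L = (5.3538, -23.190). Equal radii place D and U the same way about Z: D = Z + 23.8·n = (58.175, 37.857), U = Z − 23.8·n = (68.883, -8.5232). Then cos ∠UKV = KU·KV / (|KU||KV|), giving 53.868°.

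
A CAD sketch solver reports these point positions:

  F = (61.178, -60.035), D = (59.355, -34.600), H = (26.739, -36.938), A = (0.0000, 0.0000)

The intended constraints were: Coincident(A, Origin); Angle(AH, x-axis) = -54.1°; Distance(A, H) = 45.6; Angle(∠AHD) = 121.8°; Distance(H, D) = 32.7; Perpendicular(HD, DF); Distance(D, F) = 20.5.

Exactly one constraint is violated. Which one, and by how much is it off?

Distance(D, F) = 20.5 — off by 5.00.

A = (0.00, 0.00) ✓; AH at -54.10° ✓; |AH| = 45.60 ✓; ∠AHD = 121.8° ✓; |HD| = 32.70 ✓; ∠(HD, DF) = 90.00° ✓; |DF| = 25.50 ✗.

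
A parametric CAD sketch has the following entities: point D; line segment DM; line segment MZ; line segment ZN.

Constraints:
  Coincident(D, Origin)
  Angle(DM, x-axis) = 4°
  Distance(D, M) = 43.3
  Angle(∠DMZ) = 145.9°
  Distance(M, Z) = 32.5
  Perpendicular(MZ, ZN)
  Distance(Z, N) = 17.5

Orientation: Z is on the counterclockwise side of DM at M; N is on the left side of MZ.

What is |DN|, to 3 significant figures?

68.7

∠DMZ = 145.9°, so MZ runs at 4.0° + (180° − 145.9°) = 38.1° from the x-axis; with |MZ| = 32.5, Z = M + 32.5·(cos 38.1°, sin 38.1°) = (68.8, 23.1). MZ ⟂ ZN; with |ZN| = 17.5 on the left of MZ, N = Z + 17.5·(-0.617, 0.787) = (58.0, 36.8). Then |DN| = |N − D| = 68.7.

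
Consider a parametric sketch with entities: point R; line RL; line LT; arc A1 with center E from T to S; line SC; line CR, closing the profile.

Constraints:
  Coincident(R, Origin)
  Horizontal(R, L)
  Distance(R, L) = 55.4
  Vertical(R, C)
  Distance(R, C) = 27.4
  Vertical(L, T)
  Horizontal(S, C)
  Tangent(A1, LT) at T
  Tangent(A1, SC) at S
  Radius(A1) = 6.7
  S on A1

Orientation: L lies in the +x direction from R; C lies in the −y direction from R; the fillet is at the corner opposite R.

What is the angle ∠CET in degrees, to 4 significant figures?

172.2°

R is at the origin; R and L share the same y with |RL| = 55.4 and L on the +x side, so L = (55.40, 0.000). RC is vertical with |RC| = 27.4 and C on the −y side, so C = (0.000, -27.40). The virtual corner opposite R is at (55.40, -27.40). A1 meets LT tangentially, so ET is at right angles to LT and since A1 is tangent to SC there, ES ⟂ SC, with radius 6.7, so the center E sits 6.7 in from both sides at E = (48.70, -20.70). That places the tangent points at T = (55.40, -20.70) on LT and S = (48.70, -27.40) on SC. Then cos ∠CET = EC·ET / (|EC||ET|), giving 172.2°.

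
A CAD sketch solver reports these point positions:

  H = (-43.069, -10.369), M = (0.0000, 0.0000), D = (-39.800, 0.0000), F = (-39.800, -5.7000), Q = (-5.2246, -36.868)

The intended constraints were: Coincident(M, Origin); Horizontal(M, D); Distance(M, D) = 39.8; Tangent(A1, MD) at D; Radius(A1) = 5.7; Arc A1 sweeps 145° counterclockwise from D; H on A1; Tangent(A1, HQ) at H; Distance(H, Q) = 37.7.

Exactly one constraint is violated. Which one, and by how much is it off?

Distance(H, Q) = 37.7 — off by 8.50.

M = (0.00, 0.00) ✓; M.y = 0.00, D.y = 0.00 ✓; |MD| = 39.80 ✓; ∠(FD, DM) = 90.00° ✓; |FD| = 5.700 ✓; bearing(F→H) − bearing(F→D) = 145.0° ✓; |FH| = 5.700 ✓; ∠(FH, HQ) = 90.00° ✓; |HQ| = 46.20 ✗.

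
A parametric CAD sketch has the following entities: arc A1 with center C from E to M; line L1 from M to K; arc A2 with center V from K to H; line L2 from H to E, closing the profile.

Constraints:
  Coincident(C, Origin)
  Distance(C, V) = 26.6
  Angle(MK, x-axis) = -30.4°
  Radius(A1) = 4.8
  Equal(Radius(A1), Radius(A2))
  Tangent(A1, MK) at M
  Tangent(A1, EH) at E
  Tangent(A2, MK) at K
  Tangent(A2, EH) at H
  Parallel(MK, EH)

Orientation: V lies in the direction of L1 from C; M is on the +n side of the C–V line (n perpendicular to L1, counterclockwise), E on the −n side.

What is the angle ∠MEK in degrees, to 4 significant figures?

70.16°

The slot axis is L1's direction at -30.4°, so u = (cos -30.4°, sin -30.4°) = (0.8625, -0.5060) and n = (−sin -30.4°, cos -30.4°) = (0.5060, 0.8625). C is at the origin and V lies 26.6 along u from C, so V = 26.6·u = (22.94, -13.46). Tangency of A1 to both parallel lines with radius 4.8 puts M and E at C ± 4.8·n: M = (2.429, 4.140), E = (-2.429, -4.140). Equal radii place K and H the same way about V: K = V + 4.8·n = (25.37, -9.320), H = V − 4.8·n = (20.51, -17.60). Then cos ∠MEK = EM·EK / (|EM||EK|), giving 70.16°.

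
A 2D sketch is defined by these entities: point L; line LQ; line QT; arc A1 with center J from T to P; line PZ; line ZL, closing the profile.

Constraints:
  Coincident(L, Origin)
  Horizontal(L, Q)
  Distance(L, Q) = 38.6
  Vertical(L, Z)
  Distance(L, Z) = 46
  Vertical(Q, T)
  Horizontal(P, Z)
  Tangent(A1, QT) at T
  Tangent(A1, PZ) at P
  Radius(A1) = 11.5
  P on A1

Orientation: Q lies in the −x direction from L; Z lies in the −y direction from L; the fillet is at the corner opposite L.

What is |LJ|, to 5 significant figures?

43.871

L and Z share the same x with |LZ| = 46.0 and Z on the −y side, so Z = (0.0000, -46.000). The virtual corner opposite L is at (-38.600, -46.000). The tangent condition forces JT to be normal to QT and tangency of A1 to PZ means the radius JP is perpendicular to PZ, with radius 11.5, so the center J sits 11.5 in from both sides at J = (-27.100, -34.500). Then |LJ| = |J − L| = 43.871.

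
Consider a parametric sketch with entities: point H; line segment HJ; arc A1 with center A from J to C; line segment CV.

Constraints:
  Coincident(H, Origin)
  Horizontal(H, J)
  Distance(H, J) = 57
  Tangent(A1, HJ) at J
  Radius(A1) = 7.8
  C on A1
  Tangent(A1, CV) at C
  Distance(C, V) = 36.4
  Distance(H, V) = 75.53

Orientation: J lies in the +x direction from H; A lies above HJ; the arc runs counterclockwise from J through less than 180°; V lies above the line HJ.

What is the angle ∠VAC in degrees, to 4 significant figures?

77.91°

Checks: H = (0.00, 0.00) ✓; |AC| = 7.800 ✓; ∠(AC, CV) = 90.00° ✓; |CV| = 36.40 ✓; |HV| = 75.53 ✓.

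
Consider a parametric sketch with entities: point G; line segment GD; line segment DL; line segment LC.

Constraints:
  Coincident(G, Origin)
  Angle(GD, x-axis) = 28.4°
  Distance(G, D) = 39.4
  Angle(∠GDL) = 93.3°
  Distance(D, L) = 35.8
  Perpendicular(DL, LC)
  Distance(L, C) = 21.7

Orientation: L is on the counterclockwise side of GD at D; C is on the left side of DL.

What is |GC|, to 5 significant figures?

41.954

∠GDL = 93.3°, so DL runs at 28.4° + (180° − 93.3°) = 115.10° from the x-axis; with |DL| = 35.8, L = D + 35.8·(cos 115.10°, sin 115.10°) = (19.472, 51.159). The perpendicularity gives LC at right angles to DL; with |LC| = 21.7 on the left of DL, C = L + 21.7·(-0.90557, -0.42420) = (-0.17903, 41.954). Then |GC| = |C − G| = 41.954.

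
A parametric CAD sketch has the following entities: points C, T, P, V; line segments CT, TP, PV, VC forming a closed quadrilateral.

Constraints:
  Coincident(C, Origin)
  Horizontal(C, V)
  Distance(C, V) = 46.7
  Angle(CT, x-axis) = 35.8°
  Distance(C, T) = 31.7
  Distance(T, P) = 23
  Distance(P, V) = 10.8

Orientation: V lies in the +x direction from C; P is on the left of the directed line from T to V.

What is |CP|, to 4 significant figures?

48.57

C is at the origin; CV is horizontal with |CV| = 46.7 and V in +x, so V = (46.7, 0). CT runs at 35.8° with |CT| = 31.7, so T = (25.71, 18.54). P is determined by |TP| = 23.0 and |PV| = 10.8 together: it lies at the intersection of circle(T, 23.0) and circle(V, 10.8). With |TV| = 28.01, the foot of the radical line on TV is 21.37 from T and the perpendicular offset is √(23.0² − 21.37²) = 8.516. Taking the left-of-TV solution: P = (47.36, 10.78).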